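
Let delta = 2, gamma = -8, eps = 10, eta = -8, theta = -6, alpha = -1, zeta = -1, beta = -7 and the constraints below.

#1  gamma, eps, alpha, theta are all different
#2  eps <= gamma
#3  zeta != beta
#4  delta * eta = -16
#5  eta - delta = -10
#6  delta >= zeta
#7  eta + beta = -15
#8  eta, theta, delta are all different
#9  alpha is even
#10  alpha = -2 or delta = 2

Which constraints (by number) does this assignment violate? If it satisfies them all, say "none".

#1 values -8, 10, -1, -6 are pairwise distinct — holds.
#2 eps = 10, gamma = -8; 10 > -8 (want ≤) — does not hold.
#3 zeta = -1, beta = -7; distinct — holds.
#4 delta * eta = 2 * (-8) = -16 — holds.
#5 eta - delta = -8 - 2 = -10 — holds.
#6 delta = 2, zeta = -1; 2 ≥ -1 — holds.
#7 eta + beta = -8 + (-7) = -15 — holds.
#8 values -8, -6, 2 are pairwise distinct — holds.
#9 alpha = -1 is odd — does not hold.
#10 alpha = -1 ≠ -2, but delta = 2 = 2 (second disjunct) — holds.

No — constraints 2, 9 are not satisfied.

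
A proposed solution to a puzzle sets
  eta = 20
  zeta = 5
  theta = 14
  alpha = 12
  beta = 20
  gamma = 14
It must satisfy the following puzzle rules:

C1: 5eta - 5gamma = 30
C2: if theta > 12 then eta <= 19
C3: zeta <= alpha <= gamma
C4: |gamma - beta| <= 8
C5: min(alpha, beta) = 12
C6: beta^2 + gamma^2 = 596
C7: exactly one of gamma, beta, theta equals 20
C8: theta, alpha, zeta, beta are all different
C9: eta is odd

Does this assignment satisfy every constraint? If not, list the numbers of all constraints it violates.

C1: 5eta - 5gamma = 5(20) - 5(14) = 30 — OK.
C2: theta = 14 > 12, so we need eta ≤ 19; but eta = 20 > 19 — violated.
C3: values 5 <= 12 <= 14 — OK.
C4: |14 - 20| = 6; 6 ≤ 8 — OK.
C5: min(12, 20) = 12 — OK.
C6: beta^2 + gamma^2 = 20^2 + 14^2 = 400 + 196 = 596 — OK.
C7: gamma=14, beta=20, theta=14; 1 of them equals 20 — OK.
C8: values 14, 12, 5, 20 are pairwise distinct — OK.
C9: eta = 20 is even — violated.

Violated: 2 and 9.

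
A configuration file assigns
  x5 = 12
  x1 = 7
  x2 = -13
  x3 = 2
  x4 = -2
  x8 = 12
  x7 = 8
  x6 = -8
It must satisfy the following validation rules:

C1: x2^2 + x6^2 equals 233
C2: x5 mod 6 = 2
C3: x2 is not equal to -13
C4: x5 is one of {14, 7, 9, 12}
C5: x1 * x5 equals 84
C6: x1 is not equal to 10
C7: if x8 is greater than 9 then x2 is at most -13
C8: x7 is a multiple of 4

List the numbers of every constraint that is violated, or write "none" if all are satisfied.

Violated: 2, 3.

C1: x2^2 + x6^2 = (-13)^2 + (-8)^2 = 169 + 64 = 233 — OK.
C2: 12 mod 6 = 0, not 2 — violated.
C3: x2 = -13, but -13 is required to differ — violated.
C4: x5 = 12 is in {14, 7, 9, 12} — OK.
C5: x1 * x5 = 7 * 12 = 84 — OK.
C6: x1 = 7, and 7 ≠ 10 — OK.
C7: x8 = 12 > 9, so we need x2 ≤ -13; x2 = -13 ≤ -13 — OK.
C8: 8 / 4 = 2, so 4 divides 8 — OK.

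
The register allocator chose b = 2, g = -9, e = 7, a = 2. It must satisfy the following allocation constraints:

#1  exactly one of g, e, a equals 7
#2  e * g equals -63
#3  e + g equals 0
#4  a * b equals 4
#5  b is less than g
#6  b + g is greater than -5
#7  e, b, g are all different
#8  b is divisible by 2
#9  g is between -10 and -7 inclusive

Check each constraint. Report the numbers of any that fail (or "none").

Violated: 3, 5, 6.

#1 g=-9, e=7, a=2; 1 of them equals 7 — satisfied.
#2 e * g = 7 * (-9) = -63 — satisfied.
#3 e + g = 7 + (-9) = -2, not 0 — violated.
#4 a * b = 2 * 2 = 4 — satisfied.
#5 b = 2, g = -9; 2 ≥ -9 (want <) — violated.
#6 b + g = 2 + (-9) = -7; -7 ≤ -5, bound -5 not met — violated.
#7 values 7, 2, -9 are pairwise distinct — satisfied.
#8 2 / 2 = 1, so 2 divides 2 — satisfied.
#9 g = -9 lies in [-10, -7] — satisfied.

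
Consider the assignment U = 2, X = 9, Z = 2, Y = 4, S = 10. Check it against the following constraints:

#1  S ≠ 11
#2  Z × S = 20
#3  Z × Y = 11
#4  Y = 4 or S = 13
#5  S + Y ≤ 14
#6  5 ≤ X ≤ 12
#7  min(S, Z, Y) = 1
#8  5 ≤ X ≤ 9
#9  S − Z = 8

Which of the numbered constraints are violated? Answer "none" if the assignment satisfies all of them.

The assignment fails constraints 3, 7.

#1 S = 10, and 10 ≠ 11  true
#2 Z × S = 2 × 10 = 20  true
#3 Z × Y = 2 × 4 = 8, not 11  false
#4 Y = 4 = 4 (first disjunct)  true
#5 S + Y = 10 + 4 = 14; 14 ≤ 14  true
#6 X = 9 lies in [5, 12]  true
#7 min(10, 2, 4) = 2, not 1  false
#8 X = 9 lies in [5, 9]  true
#9 S − Z = 10 − 2 = 8  true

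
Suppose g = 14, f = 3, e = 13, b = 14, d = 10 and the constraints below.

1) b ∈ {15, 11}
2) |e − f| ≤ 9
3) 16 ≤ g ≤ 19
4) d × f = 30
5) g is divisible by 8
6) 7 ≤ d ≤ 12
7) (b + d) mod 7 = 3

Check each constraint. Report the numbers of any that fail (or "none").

Constraints 1, 2, 3, and 5 are violated.

1) b = 14 is not in {15, 11} — violated.
2) |13 − 3| = 10; 10 > 9, exceeds bound 9 — violated.
3) g = 14 is outside [16, 19] — violated.
4) d × f = 10 × 3 = 30 — satisfied.
5) 14 = 8×1 + 6, so 8 does not divide 14 — violated.
6) d = 10 lies in [7, 12] — satisfied.
7) b + d = 24; 24 mod 7 = 3 — satisfied.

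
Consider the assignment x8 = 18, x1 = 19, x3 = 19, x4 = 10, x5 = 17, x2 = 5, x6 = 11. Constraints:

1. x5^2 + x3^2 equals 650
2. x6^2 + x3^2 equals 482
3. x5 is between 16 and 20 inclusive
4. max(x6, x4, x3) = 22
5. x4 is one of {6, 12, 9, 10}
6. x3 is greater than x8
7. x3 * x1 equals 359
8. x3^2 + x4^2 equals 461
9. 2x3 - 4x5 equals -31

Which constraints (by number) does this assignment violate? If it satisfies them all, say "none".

Constraints 4, 7, 9 are violated.

1. x5^2 + x3^2 = 17^2 + 19^2 = 289 + 361 = 650 — holds.
2. x6^2 + x3^2 = 11^2 + 19^2 = 121 + 361 = 482 — holds.
3. x5 = 17 lies in [16, 20] — holds.
4. max(11, 10, 19) = 19, not 22 — fails.
5. x4 = 10 is in {6, 12, 9, 10} — holds.
6. x3 = 19, x8 = 18; 19 > 18 — holds.
7. x3 * x1 = 19 * 19 = 361, not 359 — fails.
8. x3^2 + x4^2 = 19^2 + 10^2 = 361 + 100 = 461 — holds.
9. 2x3 - 4x5 = 2(19) - 4(17) = -30, not -31 — fails.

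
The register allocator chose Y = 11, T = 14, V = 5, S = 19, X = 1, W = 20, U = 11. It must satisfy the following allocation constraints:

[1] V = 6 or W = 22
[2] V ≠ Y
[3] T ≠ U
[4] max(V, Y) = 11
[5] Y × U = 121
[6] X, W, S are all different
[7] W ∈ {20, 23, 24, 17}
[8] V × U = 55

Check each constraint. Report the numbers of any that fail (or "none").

Constraint 1 does not hold.

[1] V = 5 ≠ 6 and W = 20 ≠ 22; both disjuncts false  fails
[2] V = 5, Y = 11; distinct  holds
[3] T = 14, U = 11; distinct  holds
[4] max(5, 11) = 11  holds
[5] Y × U = 11 × 11 = 121  holds
[6] values 1, 20, 19 are pairwise distinct  holds
[7] W = 20 is in {20, 23, 24, 17}  holds
[8] V × U = 5 × 11 = 55  holds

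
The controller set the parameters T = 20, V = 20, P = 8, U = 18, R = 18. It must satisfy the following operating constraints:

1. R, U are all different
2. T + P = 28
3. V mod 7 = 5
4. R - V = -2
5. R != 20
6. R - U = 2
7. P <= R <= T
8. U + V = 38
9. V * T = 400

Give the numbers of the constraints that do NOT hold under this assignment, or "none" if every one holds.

Constraints 1, 3, and 6 are violated.

1. R = U = 18, not all different — violated.
2. T + P = 20 + 8 = 28 — satisfied.
3. 20 mod 7 = 6, not 5 — violated.
4. R - V = 18 - 20 = -2 — satisfied.
5. R = 18, and 18 ≠ 20 — satisfied.
6. R - U = 18 - 18 = 0, not 2 — violated.
7. values 8 <= 18 <= 20 — satisfied.
8. U + V = 18 + 20 = 38 — satisfied.
9. V * T = 20 * 20 = 400 — satisfied.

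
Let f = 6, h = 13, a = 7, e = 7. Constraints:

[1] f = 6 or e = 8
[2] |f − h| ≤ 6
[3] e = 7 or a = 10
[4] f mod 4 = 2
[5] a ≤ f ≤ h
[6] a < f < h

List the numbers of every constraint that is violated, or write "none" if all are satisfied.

[1] f = 6 = 6 (first disjunct) — holds.
[2] |6 − 13| = 7; 7 > 6, exceeds bound 6 — does not hold.
[3] e = 7 = 7 (first disjunct) — holds.
[4] 6 mod 4 = 2 — holds.
[5] values 7, 6, 13; a = 7 is not ≤ f = 6 — does not hold.
[6] values 7, 6, 13; a = 7 is not < f = 6 — does not hold.

Constraints 2, 5, and 6 do not hold.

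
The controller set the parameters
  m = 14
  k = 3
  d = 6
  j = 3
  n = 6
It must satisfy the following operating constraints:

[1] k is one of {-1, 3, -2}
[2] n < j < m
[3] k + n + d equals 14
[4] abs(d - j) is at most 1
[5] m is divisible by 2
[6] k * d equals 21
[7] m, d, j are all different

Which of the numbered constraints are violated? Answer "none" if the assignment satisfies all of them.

The assignment fails constraints 2, 3, 4, and 6.

[1] k = 3 is in {-1, 3, -2} — holds.
[2] values 6, 3, 14; n = 6 is not < j = 3 — fails.
[3] k + n + d = 3 + 6 + 6 = 15, not 14 — fails.
[4] abs(6 - 3) = 3; 3 > 1, exceeds bound 1 — fails.
[5] 14 / 2 = 7, so 2 divides 14 — holds.
[6] k * d = 3 * 6 = 18, not 21 — fails.
[7] values 14, 6, 3 are pairwise distinct — holds.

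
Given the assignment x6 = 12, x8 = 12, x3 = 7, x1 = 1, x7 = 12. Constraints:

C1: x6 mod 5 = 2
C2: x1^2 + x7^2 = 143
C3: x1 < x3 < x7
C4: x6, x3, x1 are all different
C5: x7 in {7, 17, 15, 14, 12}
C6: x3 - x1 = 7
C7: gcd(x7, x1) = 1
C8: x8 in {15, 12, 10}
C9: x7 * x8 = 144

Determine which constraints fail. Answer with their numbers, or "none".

Constraints 2 and 6 do not hold.

C1: 12 mod 5 = 2  holds
C2: x1^2 + x7^2 = 1^2 + 12^2 = 1 + 144 = 145, not 143  fails
C3: values 1 < 7 < 12  holds
C4: values 12, 7, 1 are pairwise distinct  holds
C5: x7 = 12 is in {7, 17, 15, 14, 12}  holds
C6: x3 - x1 = 7 - 1 = 6, not 7  fails
C7: gcd(12, 1) = 1  holds
C8: x8 = 12 is in {15, 12, 10}  holds
C9: x7 * x8 = 12 * 12 = 144  holds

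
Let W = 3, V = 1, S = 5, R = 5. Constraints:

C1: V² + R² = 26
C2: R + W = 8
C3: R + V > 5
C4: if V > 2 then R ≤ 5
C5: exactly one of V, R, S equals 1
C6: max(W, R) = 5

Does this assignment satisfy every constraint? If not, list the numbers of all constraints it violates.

C1: V² + R² = 1² + 5² = 1 + 25 = 26 — satisfied.
C2: R + W = 5 + 3 = 8 — satisfied.
C3: R + V = 5 + 1 = 6; 6 > 5 — satisfied.
C4: V = 1, not > 2; antecedent false, conditional vacuously true — satisfied.
C5: V=1, R=5, S=5; 1 of them equals 1 — satisfied.
C6: max(3, 5) = 5 — satisfied.

None — every constraint holds.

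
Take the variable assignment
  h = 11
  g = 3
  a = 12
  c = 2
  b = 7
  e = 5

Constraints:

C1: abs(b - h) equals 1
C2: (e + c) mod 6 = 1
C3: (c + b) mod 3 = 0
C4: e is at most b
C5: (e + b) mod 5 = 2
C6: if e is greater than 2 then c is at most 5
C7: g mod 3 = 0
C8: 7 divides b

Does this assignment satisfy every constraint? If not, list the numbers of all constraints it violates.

The assignment fails constraint 1.

C1: abs(7 - 11) = 4, not 1 — violated.
C2: e + c = 7; 7 mod 6 = 1 — satisfied.
C3: c + b = 9; 9 mod 3 = 0 — satisfied.
C4: e = 5, b = 7; 5 ≤ 7 — satisfied.
C5: e + b = 12; 12 mod 5 = 2 — satisfied.
C6: e = 5 > 2, so we need c ≤ 5; c = 2 ≤ 5 — satisfied.
C7: 3 mod 3 = 0 — satisfied.
C8: 7 / 7 = 1, so 7 divides 7 — satisfied.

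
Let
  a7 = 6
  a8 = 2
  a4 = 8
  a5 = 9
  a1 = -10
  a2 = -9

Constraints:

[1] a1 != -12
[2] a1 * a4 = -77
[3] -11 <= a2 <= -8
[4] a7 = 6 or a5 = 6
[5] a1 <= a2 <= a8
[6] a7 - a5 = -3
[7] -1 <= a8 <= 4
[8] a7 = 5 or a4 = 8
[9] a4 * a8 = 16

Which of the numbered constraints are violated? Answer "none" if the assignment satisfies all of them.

No — constraint 2 is not satisfied.

[1] a1 = -10, and -10 ≠ -12 — satisfied.
[2] a1 * a4 = -10 * 8 = -80, not -77 — violated.
[3] a2 = -9 lies in [-11, -8] — satisfied.
[4] a7 = 6 = 6 (first disjunct) — satisfied.
[5] values -10 <= -9 <= 2 — satisfied.
[6] a7 - a5 = 6 - 9 = -3 — satisfied.
[7] a8 = 2 lies in [-1, 4] — satisfied.
[8] a7 = 6 ≠ 5, but a4 = 8 = 8 (second disjunct) — satisfied.
[9] a4 * a8 = 8 * 2 = 16 — satisfied.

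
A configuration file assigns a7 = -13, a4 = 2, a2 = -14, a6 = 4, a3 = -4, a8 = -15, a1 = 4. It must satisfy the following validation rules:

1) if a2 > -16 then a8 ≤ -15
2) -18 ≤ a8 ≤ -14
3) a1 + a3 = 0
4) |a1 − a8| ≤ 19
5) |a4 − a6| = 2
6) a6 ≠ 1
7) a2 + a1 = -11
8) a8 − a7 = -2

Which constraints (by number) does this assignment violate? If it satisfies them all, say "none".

1) a2 = -14 > -16, so we need a8 ≤ -15; a8 = -15 ≤ -15  ✓
2) a8 = -15 lies in [-18, -14]  ✓
3) a1 + a3 = 4 + (-4) = 0  ✓
4) |4 − (-15)| = 19; 19 ≤ 19  ✓
5) |2 − 4| = 2  ✓
6) a6 = 4, and 4 ≠ 1  ✓
7) a2 + a1 = -14 + 4 = -10, not -11  ✗
8) a8 − a7 = -15 − (-13) = -2  ✓

The assignment fails constraint 7.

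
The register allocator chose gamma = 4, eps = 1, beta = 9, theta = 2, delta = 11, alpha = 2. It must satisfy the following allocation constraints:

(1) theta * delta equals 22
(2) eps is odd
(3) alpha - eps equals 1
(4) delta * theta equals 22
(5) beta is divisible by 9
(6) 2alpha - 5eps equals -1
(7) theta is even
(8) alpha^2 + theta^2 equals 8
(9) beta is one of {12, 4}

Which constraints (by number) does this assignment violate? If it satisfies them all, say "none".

Violated: 9.

(1) theta * delta = 2 * 11 = 22  yes
(2) eps = 1 is odd  yes
(3) alpha - eps = 2 - 1 = 1  yes
(4) delta * theta = 11 * 2 = 22  yes
(5) 9 / 9 = 1, so 9 divides 9  yes
(6) 2alpha - 5eps = 2(2) - 5(1) = -1  yes
(7) theta = 2 is even  yes
(8) alpha^2 + theta^2 = 2^2 + 2^2 = 4 + 4 = 8  yes
(9) beta = 9 is not in {12, 4}  no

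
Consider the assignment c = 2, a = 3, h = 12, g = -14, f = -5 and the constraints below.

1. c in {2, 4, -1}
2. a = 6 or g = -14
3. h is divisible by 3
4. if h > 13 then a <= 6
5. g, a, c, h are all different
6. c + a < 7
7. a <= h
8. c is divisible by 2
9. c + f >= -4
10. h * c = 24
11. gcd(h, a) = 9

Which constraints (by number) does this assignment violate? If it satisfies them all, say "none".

Constraint 11 does not hold.

1. c = 2 is in {2, 4, -1}  OK
2. a = 3 ≠ 6, but g = -14 = -14 (second disjunct)  OK
3. 12 / 3 = 4, so 3 divides 12  OK
4. h = 12, not > 13; antecedent false, conditional vacuously true  OK
5. values -14, 3, 2, 12 are pairwise distinct  OK
6. c + a = 2 + 3 = 5; 5 < 7  OK
7. a = 3, h = 12; 3 ≤ 12  OK
8. 2 / 2 = 1, so 2 divides 2  OK
9. c + f = 2 + (-5) = -3; -3 ≥ -4  OK
10. h * c = 12 * 2 = 24  OK
11. gcd(12, 3) = 3, not 9  FAIL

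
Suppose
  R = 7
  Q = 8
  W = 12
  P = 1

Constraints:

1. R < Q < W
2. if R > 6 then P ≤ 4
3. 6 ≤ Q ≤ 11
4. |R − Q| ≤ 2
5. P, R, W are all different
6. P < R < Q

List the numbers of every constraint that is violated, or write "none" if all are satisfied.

1. values 7 < 8 < 12  OK
2. R = 7 > 6, so we need P ≤ 4; P = 1 ≤ 4  OK
3. Q = 8 lies in [6, 11]  OK
4. |7 − 8| = 1; 1 ≤ 2  OK
5. values 1, 7, 12 are pairwise distinct  OK
6. values 1 < 7 < 8  OK

Yes — all constraints hold.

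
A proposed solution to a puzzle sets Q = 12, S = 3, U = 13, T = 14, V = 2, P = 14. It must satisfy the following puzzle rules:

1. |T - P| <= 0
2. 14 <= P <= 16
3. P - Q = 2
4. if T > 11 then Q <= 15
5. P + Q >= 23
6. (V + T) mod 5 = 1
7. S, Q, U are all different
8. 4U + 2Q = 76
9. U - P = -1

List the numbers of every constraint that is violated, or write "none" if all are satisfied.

1. |14 - 14| = 0; 0 ≤ 0 — satisfied.
2. P = 14 lies in [14, 16] — satisfied.
3. P - Q = 14 - 12 = 2 — satisfied.
4. T = 14 > 11, so we need Q ≤ 15; Q = 12 ≤ 15 — satisfied.
5. P + Q = 14 + 12 = 26; 26 ≥ 23 — satisfied.
6. V + T = 16; 16 mod 5 = 1 — satisfied.
7. values 3, 12, 13 are pairwise distinct — satisfied.
8. 4U + 2Q = 4(13) + 2(12) = 76 — satisfied.
9. U - P = 13 - 14 = -1 — satisfied.

None — every constraint holds.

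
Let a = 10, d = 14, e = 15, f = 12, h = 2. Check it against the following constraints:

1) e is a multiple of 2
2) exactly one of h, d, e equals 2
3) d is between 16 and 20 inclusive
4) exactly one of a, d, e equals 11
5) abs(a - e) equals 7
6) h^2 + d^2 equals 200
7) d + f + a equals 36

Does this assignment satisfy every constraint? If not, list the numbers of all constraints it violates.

Constraints 1, 3, 4, and 5 are violated.

1) 15 = 2*7 + 1, so 2 does not divide 15 — does not hold.
2) h=2, d=14, e=15; 1 of them equals 2 — holds.
3) d = 14 is outside [16, 20] — does not hold.
4) a=10, d=14, e=15; 0 of them equal 11, not exactly one — does not hold.
5) abs(10 - 15) = 5, not 7 — does not hold.
6) h^2 + d^2 = 2^2 + 14^2 = 4 + 196 = 200 — holds.
7) d + f + a = 14 + 12 + 10 = 36 — holds.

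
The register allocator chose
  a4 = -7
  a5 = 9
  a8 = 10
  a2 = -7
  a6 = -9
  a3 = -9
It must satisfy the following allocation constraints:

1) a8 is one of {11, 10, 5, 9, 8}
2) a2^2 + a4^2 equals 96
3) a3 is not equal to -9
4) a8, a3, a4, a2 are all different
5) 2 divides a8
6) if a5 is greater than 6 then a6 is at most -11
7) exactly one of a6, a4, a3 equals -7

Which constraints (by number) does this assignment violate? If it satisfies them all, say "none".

1) a8 = 10 is in {11, 10, 5, 9, 8}  ✔
2) a2^2 + a4^2 = (-7)^2 + (-7)^2 = 49 + 49 = 98, not 96  ✘
3) a3 = -9, but -9 is required to differ  ✘
4) a4 = a2 = -7, not all different  ✘
5) 10 / 2 = 5, so 2 divides 10  ✔
6) a5 = 9 > 6, so we need a6 ≤ -11; but a6 = -9 > -11  ✘
7) a6=-9, a4=-7, a3=-9; 1 of them equals -7  ✔

The assignment fails constraints 2, 3, 4, 6.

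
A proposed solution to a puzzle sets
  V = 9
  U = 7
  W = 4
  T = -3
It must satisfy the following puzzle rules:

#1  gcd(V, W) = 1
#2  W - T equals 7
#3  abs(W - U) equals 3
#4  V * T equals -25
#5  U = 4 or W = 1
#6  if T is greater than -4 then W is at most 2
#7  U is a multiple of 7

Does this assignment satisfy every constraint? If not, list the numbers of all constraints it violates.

#1 gcd(9, 4) = 1 — holds.
#2 W - T = 4 - (-3) = 7 — holds.
#3 abs(4 - 7) = 3 — holds.
#4 V * T = 9 * (-3) = -27, not -25 — fails.
#5 U = 7 ≠ 4 and W = 4 ≠ 1; both disjuncts false — fails.
#6 T = -3 > -4, so we need W ≤ 2; but W = 4 > 2 — fails.
#7 7 / 7 = 1, so 7 divides 7 — holds.

Violated: 4, 5, 6.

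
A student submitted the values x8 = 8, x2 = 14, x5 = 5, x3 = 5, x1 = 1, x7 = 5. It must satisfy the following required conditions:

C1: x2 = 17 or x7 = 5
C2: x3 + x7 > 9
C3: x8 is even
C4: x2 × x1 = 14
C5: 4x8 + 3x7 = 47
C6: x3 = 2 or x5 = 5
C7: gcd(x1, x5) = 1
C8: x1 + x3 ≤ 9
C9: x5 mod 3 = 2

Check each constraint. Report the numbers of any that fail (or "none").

C1: x2 = 14 ≠ 17, but x7 = 5 = 5 (second disjunct) — OK.
C2: x3 + x7 = 5 + 5 = 10; 10 > 9 — OK.
C3: x8 = 8 is even — OK.
C4: x2 × x1 = 14 × 1 = 14 — OK.
C5: 4x8 + 3x7 = 4(8) + 3(5) = 47 — OK.
C6: x3 = 5 ≠ 2, but x5 = 5 = 5 (second disjunct) — OK.
C7: gcd(1, 5) = 1 — OK.
C8: x1 + x3 = 1 + 5 = 6; 6 ≤ 9 — OK.
C9: 5 mod 3 = 2 — OK.

The assignment satisfies every constraint.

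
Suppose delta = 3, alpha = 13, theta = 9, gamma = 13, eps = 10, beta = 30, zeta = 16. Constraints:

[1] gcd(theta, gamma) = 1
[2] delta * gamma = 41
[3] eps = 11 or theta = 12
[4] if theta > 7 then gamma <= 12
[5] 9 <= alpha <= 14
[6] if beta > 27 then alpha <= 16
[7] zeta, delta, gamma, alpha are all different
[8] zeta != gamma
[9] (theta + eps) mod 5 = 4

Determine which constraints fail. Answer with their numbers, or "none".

[1] gcd(9, 13) = 1 — OK.
[2] delta * gamma = 3 * 13 = 39, not 41 — violated.
[3] eps = 10 ≠ 11 and theta = 9 ≠ 12; both disjuncts false — violated.
[4] theta = 9 > 7, so we need gamma ≤ 12; but gamma = 13 > 12 — violated.
[5] alpha = 13 lies in [9, 14] — OK.
[6] beta = 30 > 27, so we need alpha ≤ 16; alpha = 13 ≤ 16 — OK.
[7] gamma = alpha = 13, not all different — violated.
[8] zeta = 16, gamma = 13; distinct — OK.
[9] theta + eps = 19; 19 mod 5 = 4 — OK.

No — constraints 2, 3, 4, 7 are not satisfied.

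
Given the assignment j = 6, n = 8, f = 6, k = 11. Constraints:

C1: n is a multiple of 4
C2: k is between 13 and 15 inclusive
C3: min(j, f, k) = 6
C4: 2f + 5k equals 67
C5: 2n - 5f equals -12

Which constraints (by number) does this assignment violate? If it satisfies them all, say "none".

C1: 8 / 4 = 2, so 4 divides 8 — satisfied.
C2: k = 11 is outside [13, 15] — violated.
C3: min(6, 6, 11) = 6 — satisfied.
C4: 2f + 5k = 2(6) + 5(11) = 67 — satisfied.
C5: 2n - 5f = 2(8) - 5(6) = -14, not -12 — violated.

Constraints 2 and 5 do not hold.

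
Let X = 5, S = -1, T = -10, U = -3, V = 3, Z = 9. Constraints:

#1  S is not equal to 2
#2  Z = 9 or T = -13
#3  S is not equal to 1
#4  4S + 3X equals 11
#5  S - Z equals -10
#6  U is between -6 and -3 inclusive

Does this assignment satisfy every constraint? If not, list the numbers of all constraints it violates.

#1 S = -1, and -1 ≠ 2 — holds.
#2 Z = 9 = 9 (first disjunct) — holds.
#3 S = -1, and -1 ≠ 1 — holds.
#4 4S + 3X = 4(-1) + 3(5) = 11 — holds.
#5 S - Z = -1 - 9 = -10 — holds.
#6 U = -3 lies in [-6, -3] — holds.

None — every constraint holds.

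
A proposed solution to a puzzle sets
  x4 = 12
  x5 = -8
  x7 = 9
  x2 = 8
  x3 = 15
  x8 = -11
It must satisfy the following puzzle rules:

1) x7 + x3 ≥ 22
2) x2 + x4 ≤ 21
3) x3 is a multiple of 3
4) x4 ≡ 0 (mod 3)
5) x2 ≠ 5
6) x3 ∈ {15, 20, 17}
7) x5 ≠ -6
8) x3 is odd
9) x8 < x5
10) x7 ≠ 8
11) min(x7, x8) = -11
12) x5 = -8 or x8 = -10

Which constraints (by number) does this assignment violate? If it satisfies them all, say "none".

1) x7 + x3 = 9 + 15 = 24; 24 ≥ 22 — holds.
2) x2 + x4 = 8 + 12 = 20; 20 ≤ 21 — holds.
3) 15 / 3 = 5, so 3 divides 15 — holds.
4) 12 mod 3 = 0 — holds.
5) x2 = 8, and 8 ≠ 5 — holds.
6) x3 = 15 is in {15, 20, 17} — holds.
7) x5 = -8, and -8 ≠ -6 — holds.
8) x3 = 15 is odd — holds.
9) x8 = -11, x5 = -8; -11 < -8 — holds.
10) x7 = 9, and 9 ≠ 8 — holds.
11) min(9, -11) = -11 — holds.
12) x5 = -8 = -8 (first disjunct) — holds.

Yes — all constraints hold.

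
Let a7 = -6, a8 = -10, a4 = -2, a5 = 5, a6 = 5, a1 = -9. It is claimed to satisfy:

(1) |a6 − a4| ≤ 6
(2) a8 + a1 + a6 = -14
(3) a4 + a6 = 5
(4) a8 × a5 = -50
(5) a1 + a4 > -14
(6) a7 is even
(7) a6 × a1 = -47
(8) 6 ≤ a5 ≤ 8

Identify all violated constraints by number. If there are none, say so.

The assignment fails constraints 1, 3, 7, and 8.

(1) |5 − (-2)| = 7; 7 > 6, exceeds bound 6  fails
(2) a8 + a1 + a6 = -10 + (-9) + 5 = -14  holds
(3) a4 + a6 = -2 + 5 = 3, not 5  fails
(4) a8 × a5 = -10 × 5 = -50  holds
(5) a1 + a4 = -9 + (-2) = -11; -11 > -14  holds
(6) a7 = -6 is even  holds
(7) a6 × a1 = 5 × (-9) = -45, not -47  fails
(8) a5 = 5 is outside [6, 8]  fails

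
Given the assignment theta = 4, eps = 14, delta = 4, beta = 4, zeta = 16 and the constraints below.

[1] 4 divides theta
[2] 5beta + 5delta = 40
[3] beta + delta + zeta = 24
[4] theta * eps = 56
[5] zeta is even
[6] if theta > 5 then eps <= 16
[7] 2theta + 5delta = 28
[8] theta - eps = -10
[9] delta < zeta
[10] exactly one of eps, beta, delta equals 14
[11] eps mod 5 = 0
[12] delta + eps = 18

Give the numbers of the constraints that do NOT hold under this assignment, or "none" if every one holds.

[1] 4 / 4 = 1, so 4 divides 4 — holds.
[2] 5beta + 5delta = 5(4) + 5(4) = 40 — holds.
[3] beta + delta + zeta = 4 + 4 + 16 = 24 — holds.
[4] theta * eps = 4 * 14 = 56 — holds.
[5] zeta = 16 is even — holds.
[6] theta = 4, not > 5; antecedent false, conditional vacuously true — holds.
[7] 2theta + 5delta = 2(4) + 5(4) = 28 — holds.
[8] theta - eps = 4 - 14 = -10 — holds.
[9] delta = 4, zeta = 16; 4 < 16 — holds.
[10] eps=14, beta=4, delta=4; 1 of them equals 14 — holds.
[11] 14 mod 5 = 4, not 0 — fails.
[12] delta + eps = 4 + 14 = 18 — holds.

No — constraint 11 is not satisfied.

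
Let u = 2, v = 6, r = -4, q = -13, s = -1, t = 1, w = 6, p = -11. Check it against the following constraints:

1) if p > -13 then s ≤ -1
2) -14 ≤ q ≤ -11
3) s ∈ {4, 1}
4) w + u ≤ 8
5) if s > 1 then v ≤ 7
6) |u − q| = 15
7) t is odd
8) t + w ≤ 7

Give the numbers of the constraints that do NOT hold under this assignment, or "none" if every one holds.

1) p = -11 > -13, so we need s ≤ -1; s = -1 ≤ -1 — holds.
2) q = -13 lies in [-14, -11] — holds.
3) s = -1 is not in {4, 1} — fails.
4) w + u = 6 + 2 = 8; 8 ≤ 8 — holds.
5) s = -1, not > 1; antecedent false, conditional vacuously true — holds.
6) |2 − (-13)| = 15 — holds.
7) t = 1 is odd — holds.
8) t + w = 1 + 6 = 7; 7 ≤ 7 — holds.

Constraint 3 does not hold.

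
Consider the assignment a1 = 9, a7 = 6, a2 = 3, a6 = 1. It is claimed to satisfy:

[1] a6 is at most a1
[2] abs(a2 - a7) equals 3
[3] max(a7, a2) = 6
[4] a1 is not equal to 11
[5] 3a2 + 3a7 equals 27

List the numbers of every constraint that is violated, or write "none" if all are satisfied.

[1] a6 = 1, a1 = 9; 1 ≤ 9 — holds.
[2] abs(3 - 6) = 3 — holds.
[3] max(6, 3) = 6 — holds.
[4] a1 = 9, and 9 ≠ 11 — holds.
[5] 3a2 + 3a7 = 3(3) + 3(6) = 27 — holds.

No violations.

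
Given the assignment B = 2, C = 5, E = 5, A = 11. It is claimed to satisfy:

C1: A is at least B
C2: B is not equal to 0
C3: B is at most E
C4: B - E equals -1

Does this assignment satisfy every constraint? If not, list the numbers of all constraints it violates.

C1: A = 11, B = 2; 11 ≥ 2  holds
C2: B = 2, and 2 ≠ 0  holds
C3: B = 2, E = 5; 2 ≤ 5  holds
C4: B - E = 2 - 5 = -3, not -1  fails

Violated: 4.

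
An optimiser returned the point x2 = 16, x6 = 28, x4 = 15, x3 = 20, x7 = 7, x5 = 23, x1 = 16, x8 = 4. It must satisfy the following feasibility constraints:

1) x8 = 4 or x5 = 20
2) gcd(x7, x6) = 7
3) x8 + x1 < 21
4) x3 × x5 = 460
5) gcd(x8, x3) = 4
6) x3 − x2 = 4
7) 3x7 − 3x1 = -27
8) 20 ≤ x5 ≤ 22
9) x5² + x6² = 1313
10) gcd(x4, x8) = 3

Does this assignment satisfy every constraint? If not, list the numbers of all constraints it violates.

1) x8 = 4 = 4 (first disjunct) — OK.
2) gcd(7, 28) = 7 — OK.
3) x8 + x1 = 4 + 16 = 20; 20 < 21 — OK.
4) x3 × x5 = 20 × 23 = 460 — OK.
5) gcd(4, 20) = 4 — OK.
6) x3 − x2 = 20 − 16 = 4 — OK.
7) 3x7 − 3x1 = 3(7) − 3(16) = -27 — OK.
8) x5 = 23 is outside [20, 22] — violated.
9) x5² + x6² = 23² + 28² = 529 + 784 = 1313 — OK.
10) gcd(15, 4) = 1, not 3 — violated.

Constraints 8 and 10 are violated.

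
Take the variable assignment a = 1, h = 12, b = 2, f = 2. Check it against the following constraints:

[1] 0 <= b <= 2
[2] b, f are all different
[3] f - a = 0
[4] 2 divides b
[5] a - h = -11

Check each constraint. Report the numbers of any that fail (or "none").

[1] b = 2 lies in [0, 2] — OK.
[2] b = f = 2, not all different — violated.
[3] f - a = 2 - 1 = 1, not 0 — violated.
[4] 2 / 2 = 1, so 2 divides 2 — OK.
[5] a - h = 1 - 12 = -11 — OK.

Constraints 2 and 3 are violated.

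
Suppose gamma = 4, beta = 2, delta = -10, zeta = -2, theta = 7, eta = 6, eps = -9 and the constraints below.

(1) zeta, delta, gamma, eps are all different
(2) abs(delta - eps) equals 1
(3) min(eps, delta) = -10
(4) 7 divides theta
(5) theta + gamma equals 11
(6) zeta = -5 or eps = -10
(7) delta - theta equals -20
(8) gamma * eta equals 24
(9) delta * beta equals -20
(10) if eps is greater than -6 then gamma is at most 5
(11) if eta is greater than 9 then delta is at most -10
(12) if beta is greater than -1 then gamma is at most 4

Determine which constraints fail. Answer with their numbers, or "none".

No — constraints 6 and 7 are not satisfied.

(1) values -2, -10, 4, -9 are pairwise distinct — OK.
(2) abs(-10 - (-9)) = 1 — OK.
(3) min(-9, -10) = -10 — OK.
(4) 7 / 7 = 1, so 7 divides 7 — OK.
(5) theta + gamma = 7 + 4 = 11 — OK.
(6) zeta = -2 ≠ -5 and eps = -9 ≠ -10; both disjuncts false — violated.
(7) delta - theta = -10 - 7 = -17, not -20 — violated.
(8) gamma * eta = 4 * 6 = 24 — OK.
(9) delta * beta = -10 * 2 = -20 — OK.
(10) eps = -9, not > -6; antecedent false, conditional vacuously true — OK.
(11) eta = 6, not > 9; antecedent false, conditional vacuously true — OK.
(12) beta = 2 > -1, so we need gamma ≤ 4; gamma = 4 ≤ 4 — OK.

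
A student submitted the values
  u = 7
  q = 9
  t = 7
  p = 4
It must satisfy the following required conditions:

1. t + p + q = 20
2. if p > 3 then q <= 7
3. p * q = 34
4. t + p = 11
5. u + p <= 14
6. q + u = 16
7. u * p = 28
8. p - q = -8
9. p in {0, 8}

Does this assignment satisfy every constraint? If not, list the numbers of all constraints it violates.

1. t + p + q = 7 + 4 + 9 = 20 — holds.
2. p = 4 > 3, so we need q ≤ 7; but q = 9 > 7 — does not hold.
3. p * q = 4 * 9 = 36, not 34 — does not hold.
4. t + p = 7 + 4 = 11 — holds.
5. u + p = 7 + 4 = 11; 11 ≤ 14 — holds.
6. q + u = 9 + 7 = 16 — holds.
7. u * p = 7 * 4 = 28 — holds.
8. p - q = 4 - 9 = -5, not -8 — does not hold.
9. p = 4 is not in {0, 8} — does not hold.

No — constraints 2, 3, 8, and 9 are not satisfied.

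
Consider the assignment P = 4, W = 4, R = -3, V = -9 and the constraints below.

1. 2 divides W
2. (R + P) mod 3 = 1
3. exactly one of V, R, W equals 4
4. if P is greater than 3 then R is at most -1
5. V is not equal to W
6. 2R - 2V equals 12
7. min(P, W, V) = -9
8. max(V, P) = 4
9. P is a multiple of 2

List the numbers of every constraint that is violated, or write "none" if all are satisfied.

The assignment satisfies every constraint.

1. 4 / 2 = 2, so 2 divides 4 — satisfied.
2. R + P = 1; 1 mod 3 = 1 — satisfied.
3. V=-9, R=-3, W=4; 1 of them equals 4 — satisfied.
4. P = 4 > 3, so we need R ≤ -1; R = -3 ≤ -1 — satisfied.
5. V = -9, W = 4; distinct — satisfied.
6. 2R - 2V = 2(-3) - 2(-9) = 12 — satisfied.
7. min(4, 4, -9) = -9 — satisfied.
8. max(-9, 4) = 4 — satisfied.
9. 4 / 2 = 2, so 2 divides 4 — satisfied.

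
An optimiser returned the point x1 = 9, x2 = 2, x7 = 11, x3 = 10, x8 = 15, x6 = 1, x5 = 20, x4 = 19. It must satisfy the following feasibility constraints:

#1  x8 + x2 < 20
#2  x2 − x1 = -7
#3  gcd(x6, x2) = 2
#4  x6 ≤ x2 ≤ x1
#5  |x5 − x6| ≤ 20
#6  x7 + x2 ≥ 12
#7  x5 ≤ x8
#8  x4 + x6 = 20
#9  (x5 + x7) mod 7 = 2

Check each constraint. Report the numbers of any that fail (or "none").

Violated: 3, 7, and 9.

#1 x8 + x2 = 15 + 2 = 17; 17 < 20  true
#2 x2 − x1 = 2 − 9 = -7  true
#3 gcd(1, 2) = 1, not 2  false
#4 values 1 ≤ 2 ≤ 9  true
#5 |20 − 1| = 19; 19 ≤ 20  true
#6 x7 + x2 = 11 + 2 = 13; 13 ≥ 12  true
#7 x5 = 20, x8 = 15; 20 > 15 (want ≤)  false
#8 x4 + x6 = 19 + 1 = 20  true
#9 x5 + x7 = 31; 31 mod 7 = 3, not 2  false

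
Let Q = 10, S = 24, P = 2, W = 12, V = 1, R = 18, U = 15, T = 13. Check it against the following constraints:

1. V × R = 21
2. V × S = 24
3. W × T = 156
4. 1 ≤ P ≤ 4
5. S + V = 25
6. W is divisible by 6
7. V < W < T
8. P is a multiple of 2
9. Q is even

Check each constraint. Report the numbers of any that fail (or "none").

Constraint 1 is violated.

1. V × R = 1 × 18 = 18, not 21  ✘
2. V × S = 1 × 24 = 24  ✔
3. W × T = 12 × 13 = 156  ✔
4. P = 2 lies in [1, 4]  ✔
5. S + V = 24 + 1 = 25  ✔
6. 12 / 6 = 2, so 6 divides 12  ✔
7. values 1 < 12 < 13  ✔
8. 2 / 2 = 1, so 2 divides 2  ✔
9. Q = 10 is even  ✔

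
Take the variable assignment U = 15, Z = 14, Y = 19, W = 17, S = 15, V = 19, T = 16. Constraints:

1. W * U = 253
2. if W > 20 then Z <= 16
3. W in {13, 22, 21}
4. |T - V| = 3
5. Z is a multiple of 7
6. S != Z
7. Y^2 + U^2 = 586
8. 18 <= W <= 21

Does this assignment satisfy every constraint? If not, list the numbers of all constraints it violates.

No — constraints 1, 3, and 8 are not satisfied.

1. W * U = 17 * 15 = 255, not 253 — violated.
2. W = 17, not > 20; antecedent false, conditional vacuously true — OK.
3. W = 17 is not in {13, 22, 21} — violated.
4. |16 - 19| = 3 — OK.
5. 14 / 7 = 2, so 7 divides 14 — OK.
6. S = 15, Z = 14; distinct — OK.
7. Y^2 + U^2 = 19^2 + 15^2 = 361 + 225 = 586 — OK.
8. W = 17 is outside [18, 21] — violated.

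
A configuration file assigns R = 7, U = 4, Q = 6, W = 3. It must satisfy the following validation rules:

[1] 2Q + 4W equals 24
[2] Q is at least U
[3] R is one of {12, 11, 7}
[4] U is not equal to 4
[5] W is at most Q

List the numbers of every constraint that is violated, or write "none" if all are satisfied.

Constraint 4 is violated.

[1] 2Q + 4W = 2(6) + 4(3) = 24 — holds.
[2] Q = 6, U = 4; 6 ≥ 4 — holds.
[3] R = 7 is in {12, 11, 7} — holds.
[4] U = 4, but 4 is required to differ — fails.
[5] W = 3, Q = 6; 3 ≤ 6 — holds.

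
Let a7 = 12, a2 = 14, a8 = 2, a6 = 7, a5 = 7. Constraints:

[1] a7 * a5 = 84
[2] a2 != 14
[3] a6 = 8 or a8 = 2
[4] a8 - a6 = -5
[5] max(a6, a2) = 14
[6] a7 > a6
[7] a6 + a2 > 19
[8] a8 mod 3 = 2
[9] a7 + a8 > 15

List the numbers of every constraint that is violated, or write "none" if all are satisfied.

[1] a7 * a5 = 12 * 7 = 84  true
[2] a2 = 14, but 14 is required to differ  false
[3] a6 = 7 ≠ 8, but a8 = 2 = 2 (second disjunct)  true
[4] a8 - a6 = 2 - 7 = -5  true
[5] max(7, 14) = 14  true
[6] a7 = 12, a6 = 7; 12 > 7  true
[7] a6 + a2 = 7 + 14 = 21; 21 > 19  true
[8] 2 mod 3 = 2  true
[9] a7 + a8 = 12 + 2 = 14; 14 ≤ 15, bound 15 not met  false

The assignment fails constraints 2, 9.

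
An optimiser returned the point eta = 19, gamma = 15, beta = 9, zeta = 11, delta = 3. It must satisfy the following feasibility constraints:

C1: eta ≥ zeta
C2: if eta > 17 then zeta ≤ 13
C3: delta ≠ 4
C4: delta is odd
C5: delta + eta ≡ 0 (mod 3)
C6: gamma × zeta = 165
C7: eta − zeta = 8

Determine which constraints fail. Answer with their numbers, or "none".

The assignment fails constraint 5.

C1: eta = 19, zeta = 11; 19 ≥ 11 — holds.
C2: eta = 19 > 17, so we need zeta ≤ 13; zeta = 11 ≤ 13 — holds.
C3: delta = 3, and 3 ≠ 4 — holds.
C4: delta = 3 is odd — holds.
C5: delta + eta = 22; 22 mod 3 = 1, not 0 — does not hold.
C6: gamma × zeta = 15 × 11 = 165 — holds.
C7: eta − zeta = 19 − 11 = 8 — holds.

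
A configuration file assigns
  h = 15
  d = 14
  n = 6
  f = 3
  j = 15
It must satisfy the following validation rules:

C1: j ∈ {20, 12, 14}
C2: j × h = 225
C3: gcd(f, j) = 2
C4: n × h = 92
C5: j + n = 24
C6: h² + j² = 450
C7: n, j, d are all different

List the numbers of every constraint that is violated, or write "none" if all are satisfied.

C1: j = 15 is not in {20, 12, 14} — does not hold.
C2: j × h = 15 × 15 = 225 — holds.
C3: gcd(3, 15) = 3, not 2 — does not hold.
C4: n × h = 6 × 15 = 90, not 92 — does not hold.
C5: j + n = 15 + 6 = 21, not 24 — does not hold.
C6: h² + j² = 15² + 15² = 225 + 225 = 450 — holds.
C7: values 6, 15, 14 are pairwise distinct — holds.

Constraints 1, 3, 4, 5 are violated.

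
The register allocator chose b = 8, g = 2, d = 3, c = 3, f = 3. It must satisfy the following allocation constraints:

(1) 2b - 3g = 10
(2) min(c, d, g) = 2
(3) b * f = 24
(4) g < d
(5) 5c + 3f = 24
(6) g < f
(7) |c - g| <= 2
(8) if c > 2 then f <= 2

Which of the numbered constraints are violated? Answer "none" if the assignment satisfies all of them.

(1) 2b - 3g = 2(8) - 3(2) = 10 — holds.
(2) min(3, 3, 2) = 2 — holds.
(3) b * f = 8 * 3 = 24 — holds.
(4) g = 2, d = 3; 2 < 3 — holds.
(5) 5c + 3f = 5(3) + 3(3) = 24 — holds.
(6) g = 2, f = 3; 2 < 3 — holds.
(7) |3 - 2| = 1; 1 ≤ 2 — holds.
(8) c = 3 > 2, so we need f ≤ 2; but f = 3 > 2 — does not hold.

No — constraint 8 is not satisfied.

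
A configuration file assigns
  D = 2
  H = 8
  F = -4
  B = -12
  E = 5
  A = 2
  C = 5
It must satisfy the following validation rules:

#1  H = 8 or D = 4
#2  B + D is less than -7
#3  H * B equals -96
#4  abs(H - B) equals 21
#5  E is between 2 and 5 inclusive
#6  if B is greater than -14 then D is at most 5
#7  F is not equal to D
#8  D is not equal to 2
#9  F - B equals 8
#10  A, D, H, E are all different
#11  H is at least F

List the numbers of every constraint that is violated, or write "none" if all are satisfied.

#1 H = 8 = 8 (first disjunct) — holds.
#2 B + D = -12 + 2 = -10; -10 < -7 — holds.
#3 H * B = 8 * (-12) = -96 — holds.
#4 abs(8 - (-12)) = 20, not 21 — does not hold.
#5 E = 5 lies in [2, 5] — holds.
#6 B = -12 > -14, so we need D ≤ 5; D = 2 ≤ 5 — holds.
#7 F = -4, D = 2; distinct — holds.
#8 D = 2, but 2 is required to differ — does not hold.
#9 F - B = -4 - (-12) = 8 — holds.
#10 A = D = 2, not all different — does not hold.
#11 H = 8, F = -4; 8 ≥ -4 — holds.

Constraints 4, 8, and 10 do not hold.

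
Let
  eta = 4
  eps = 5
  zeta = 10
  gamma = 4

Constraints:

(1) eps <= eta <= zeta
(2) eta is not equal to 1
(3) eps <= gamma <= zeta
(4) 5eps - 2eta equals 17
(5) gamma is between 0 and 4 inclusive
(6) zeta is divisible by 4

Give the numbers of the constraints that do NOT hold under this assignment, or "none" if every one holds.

The assignment fails constraints 1, 3, 6.

(1) values 5, 4, 10; eps = 5 is not <= eta = 4  no
(2) eta = 4, and 4 ≠ 1  yes
(3) values 5, 4, 10; eps = 5 is not <= gamma = 4  no
(4) 5eps - 2eta = 5(5) - 2(4) = 17  yes
(5) gamma = 4 lies in [0, 4]  yes
(6) 10 = 4*2 + 2, so 4 does not divide 10  no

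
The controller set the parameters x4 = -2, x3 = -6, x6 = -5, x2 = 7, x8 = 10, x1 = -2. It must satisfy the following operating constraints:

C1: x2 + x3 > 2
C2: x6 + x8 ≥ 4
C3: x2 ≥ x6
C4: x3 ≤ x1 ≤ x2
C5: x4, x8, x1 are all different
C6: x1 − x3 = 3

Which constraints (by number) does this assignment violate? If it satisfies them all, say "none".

Constraints 1, 5, and 6 are violated.

C1: x2 + x3 = 7 + (-6) = 1; 1 ≤ 2, bound 2 not met — does not hold.
C2: x6 + x8 = -5 + 10 = 5; 5 ≥ 4 — holds.
C3: x2 = 7, x6 = -5; 7 ≥ -5 — holds.
C4: values -6 ≤ -2 ≤ 7 — holds.
C5: x4 = x1 = -2, not all different — does not hold.
C6: x1 − x3 = -2 − (-6) = 4, not 3 — does not hold.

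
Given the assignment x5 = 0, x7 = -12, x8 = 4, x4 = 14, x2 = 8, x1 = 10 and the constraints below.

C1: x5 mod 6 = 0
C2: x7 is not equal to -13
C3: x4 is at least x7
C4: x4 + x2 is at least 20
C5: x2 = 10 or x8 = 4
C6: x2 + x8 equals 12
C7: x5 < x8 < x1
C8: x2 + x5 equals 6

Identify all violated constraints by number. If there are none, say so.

C1: 0 mod 6 = 0 — holds.
C2: x7 = -12, and -12 ≠ -13 — holds.
C3: x4 = 14, x7 = -12; 14 ≥ -12 — holds.
C4: x4 + x2 = 14 + 8 = 22; 22 ≥ 20 — holds.
C5: x2 = 8 ≠ 10, but x8 = 4 = 4 (second disjunct) — holds.
C6: x2 + x8 = 8 + 4 = 12 — holds.
C7: values 0 < 4 < 10 — holds.
C8: x2 + x5 = 8 + 0 = 8, not 6 — fails.

The assignment fails constraint 8.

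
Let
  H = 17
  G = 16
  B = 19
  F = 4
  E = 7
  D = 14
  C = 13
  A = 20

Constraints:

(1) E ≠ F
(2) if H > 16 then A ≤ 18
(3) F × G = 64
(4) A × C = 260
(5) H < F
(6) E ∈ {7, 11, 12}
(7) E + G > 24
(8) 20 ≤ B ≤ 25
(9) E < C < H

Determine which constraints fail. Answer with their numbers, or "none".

(1) E = 7, F = 4; distinct — OK.
(2) H = 17 > 16, so we need A ≤ 18; but A = 20 > 18 — violated.
(3) F × G = 4 × 16 = 64 — OK.
(4) A × C = 20 × 13 = 260 — OK.
(5) H = 17, F = 4; 17 ≥ 4 (want <) — violated.
(6) E = 7 is in {7, 11, 12} — OK.
(7) E + G = 7 + 16 = 23; 23 ≤ 24, bound 24 not met — violated.
(8) B = 19 is outside [20, 25] — violated.
(9) values 7 < 13 < 17 — OK.

No — constraints 2, 5, 7, 8 are not satisfied.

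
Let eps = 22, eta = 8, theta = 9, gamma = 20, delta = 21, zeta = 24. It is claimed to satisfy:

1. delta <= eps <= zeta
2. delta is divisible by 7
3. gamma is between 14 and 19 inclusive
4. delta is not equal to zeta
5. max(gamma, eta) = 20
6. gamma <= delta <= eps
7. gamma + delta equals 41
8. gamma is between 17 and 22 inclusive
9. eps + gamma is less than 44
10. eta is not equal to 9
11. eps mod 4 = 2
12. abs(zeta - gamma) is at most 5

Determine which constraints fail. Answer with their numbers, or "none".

Constraint 3 does not hold.

1. values 21 <= 22 <= 24 — holds.
2. 21 / 7 = 3, so 7 divides 21 — holds.
3. gamma = 20 is outside [14, 19] — fails.
4. delta = 21, zeta = 24; distinct — holds.
5. max(20, 8) = 20 — holds.
6. values 20 <= 21 <= 22 — holds.
7. gamma + delta = 20 + 21 = 41 — holds.
8. gamma = 20 lies in [17, 22] — holds.
9. eps + gamma = 22 + 20 = 42; 42 < 44 — holds.
10. eta = 8, and 8 ≠ 9 — holds.
11. 22 mod 4 = 2 — holds.
12. abs(24 - 20) = 4; 4 ≤ 5 — holds.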